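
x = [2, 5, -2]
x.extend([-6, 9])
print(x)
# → [2, 5, -2, -6, 9]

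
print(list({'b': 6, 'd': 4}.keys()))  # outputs ['b', 'd']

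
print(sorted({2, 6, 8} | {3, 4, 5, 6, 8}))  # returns [2, 3, 4, 5, 6, 8]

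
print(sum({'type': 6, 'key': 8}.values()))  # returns 14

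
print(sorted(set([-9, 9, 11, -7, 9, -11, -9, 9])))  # [-11, -9, -7, 9, 11]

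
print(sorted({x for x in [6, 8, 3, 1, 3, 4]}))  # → [1, 3, 4, 6, 8]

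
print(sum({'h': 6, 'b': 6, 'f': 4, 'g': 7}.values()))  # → 23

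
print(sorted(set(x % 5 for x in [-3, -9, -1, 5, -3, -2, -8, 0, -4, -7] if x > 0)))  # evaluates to [0]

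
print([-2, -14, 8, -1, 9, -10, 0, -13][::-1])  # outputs [-13, 0, -10, 9, -1, 8, -14, -2]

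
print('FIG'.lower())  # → fig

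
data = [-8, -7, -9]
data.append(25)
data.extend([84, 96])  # [-8, -7, -9, 25, 84, 96]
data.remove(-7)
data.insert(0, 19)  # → [19, -8, -9, 25, 84, 96]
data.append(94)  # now [19, -8, -9, 25, 84, 96, 94]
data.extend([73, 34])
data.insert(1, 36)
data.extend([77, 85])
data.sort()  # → [-9, -8, 19, 25, 34, 36, 73, 77, 84, 85, 94, 96]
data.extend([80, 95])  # [-9, -8, 19, 25, 34, 36, 73, 77, 84, 85, 94, 96, 80, 95]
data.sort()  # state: [-9, -8, 19, 25, 34, 36, 73, 77, 80, 84, 85, 94, 95, 96]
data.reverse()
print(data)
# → [96, 95, 94, 85, 84, 80, 77, 73, 36, 34, 25, 19, -8, -9]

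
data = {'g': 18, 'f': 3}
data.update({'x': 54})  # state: {'g': 18, 'f': 3, 'x': 54}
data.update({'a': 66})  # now {'g': 18, 'f': 3, 'x': 54, 'a': 66}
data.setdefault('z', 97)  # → 97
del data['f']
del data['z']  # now {'g': 18, 'x': 54, 'a': 66}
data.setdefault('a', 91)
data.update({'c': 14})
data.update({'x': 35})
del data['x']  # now {'g': 18, 'a': 66, 'c': 14}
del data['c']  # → {'g': 18, 'a': 66}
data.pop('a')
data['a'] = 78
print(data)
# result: {'g': 18, 'a': 78}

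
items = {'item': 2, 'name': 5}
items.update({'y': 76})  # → {'item': 2, 'name': 5, 'y': 76}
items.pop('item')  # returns 2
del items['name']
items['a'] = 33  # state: {'y': 76, 'a': 33}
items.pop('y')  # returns 76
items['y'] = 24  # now {'a': 33, 'y': 24}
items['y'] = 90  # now {'a': 33, 'y': 90}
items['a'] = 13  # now {'a': 13, 'y': 90}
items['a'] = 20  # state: {'a': 20, 'y': 90}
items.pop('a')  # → 20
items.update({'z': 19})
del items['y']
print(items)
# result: {'z': 19}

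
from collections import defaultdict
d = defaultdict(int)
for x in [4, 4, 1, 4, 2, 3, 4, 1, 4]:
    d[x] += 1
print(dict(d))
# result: {4: 5, 1: 2, 2: 1, 3: 1}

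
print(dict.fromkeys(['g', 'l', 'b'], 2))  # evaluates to {'g': 2, 'l': 2, 'b': 2}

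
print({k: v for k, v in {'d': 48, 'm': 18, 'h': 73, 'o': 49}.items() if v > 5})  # {'d': 48, 'm': 18, 'h': 73, 'o': 49}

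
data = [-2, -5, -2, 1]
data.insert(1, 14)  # [-2, 14, -5, -2, 1]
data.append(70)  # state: [-2, 14, -5, -2, 1, 70]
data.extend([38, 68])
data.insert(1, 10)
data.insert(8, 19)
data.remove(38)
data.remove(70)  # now [-2, 10, 14, -5, -2, 1, 19, 68]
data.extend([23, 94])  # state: [-2, 10, 14, -5, -2, 1, 19, 68, 23, 94]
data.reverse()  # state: [94, 23, 68, 19, 1, -2, -5, 14, 10, -2]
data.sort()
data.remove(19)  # [-5, -2, -2, 1, 10, 14, 23, 68, 94]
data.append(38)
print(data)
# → [-5, -2, -2, 1, 10, 14, 23, 68, 94, 38]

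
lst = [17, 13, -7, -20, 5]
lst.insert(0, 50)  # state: [50, 17, 13, -7, -20, 5]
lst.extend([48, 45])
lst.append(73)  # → [50, 17, 13, -7, -20, 5, 48, 45, 73]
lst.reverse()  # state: [73, 45, 48, 5, -20, -7, 13, 17, 50]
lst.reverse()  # [50, 17, 13, -7, -20, 5, 48, 45, 73]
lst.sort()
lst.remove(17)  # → [-20, -7, 5, 13, 45, 48, 50, 73]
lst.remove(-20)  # [-7, 5, 13, 45, 48, 50, 73]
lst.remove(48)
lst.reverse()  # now [73, 50, 45, 13, 5, -7]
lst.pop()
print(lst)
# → [73, 50, 45, 13, 5]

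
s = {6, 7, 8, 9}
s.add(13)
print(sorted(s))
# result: [6, 7, 8, 9, 13]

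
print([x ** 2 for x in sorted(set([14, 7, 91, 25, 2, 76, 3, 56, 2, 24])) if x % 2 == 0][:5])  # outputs [4, 196, 576, 3136, 5776]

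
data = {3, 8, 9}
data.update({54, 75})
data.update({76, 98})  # {3, 8, 9, 54, 75, 76, 98}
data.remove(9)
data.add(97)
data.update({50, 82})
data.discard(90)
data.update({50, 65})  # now {3, 8, 50, 54, 65, 75, 76, 82, 97, 98}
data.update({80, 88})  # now {3, 8, 50, 54, 65, 75, 76, 80, 82, 88, 97, 98}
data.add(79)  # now {3, 8, 50, 54, 65, 75, 76, 79, 80, 82, 88, 97, 98}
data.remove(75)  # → {3, 8, 50, 54, 65, 76, 79, 80, 82, 88, 97, 98}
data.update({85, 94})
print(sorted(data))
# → [3, 8, 50, 54, 65, 76, 79, 80, 82, 85, 88, 94, 97, 98]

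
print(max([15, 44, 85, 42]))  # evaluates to 85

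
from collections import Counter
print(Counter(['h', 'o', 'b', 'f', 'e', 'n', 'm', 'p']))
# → Counter({'h': 1, 'o': 1, 'b': 1, 'f': 1, 'e': 1, 'n': 1, 'm': 1, 'p': 1})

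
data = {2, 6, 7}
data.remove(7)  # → {2, 6}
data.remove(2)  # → {6}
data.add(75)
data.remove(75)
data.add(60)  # {6, 60}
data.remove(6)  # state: {60}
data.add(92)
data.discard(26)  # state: {60, 92}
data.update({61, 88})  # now {60, 61, 88, 92}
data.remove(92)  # {60, 61, 88}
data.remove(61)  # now {60, 88}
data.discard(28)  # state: {60, 88}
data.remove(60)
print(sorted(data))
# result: [88]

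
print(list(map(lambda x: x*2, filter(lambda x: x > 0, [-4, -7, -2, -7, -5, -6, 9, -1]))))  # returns [18]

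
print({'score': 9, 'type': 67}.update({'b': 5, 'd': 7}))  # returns None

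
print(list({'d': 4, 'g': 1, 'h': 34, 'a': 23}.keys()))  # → ['d', 'g', 'h', 'a']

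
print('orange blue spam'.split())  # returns ['orange', 'blue', 'spam']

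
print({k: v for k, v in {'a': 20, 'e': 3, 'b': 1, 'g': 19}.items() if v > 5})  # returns {'a': 20, 'g': 19}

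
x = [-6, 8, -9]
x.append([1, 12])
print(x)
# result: [-6, 8, -9, [1, 12]]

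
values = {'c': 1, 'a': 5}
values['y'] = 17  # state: {'c': 1, 'a': 5, 'y': 17}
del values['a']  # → {'c': 1, 'y': 17}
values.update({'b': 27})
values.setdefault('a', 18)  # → 18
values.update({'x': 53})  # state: {'c': 1, 'y': 17, 'b': 27, 'a': 18, 'x': 53}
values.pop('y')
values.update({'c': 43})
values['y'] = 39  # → {'c': 43, 'b': 27, 'a': 18, 'x': 53, 'y': 39}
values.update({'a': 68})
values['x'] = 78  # {'c': 43, 'b': 27, 'a': 68, 'x': 78, 'y': 39}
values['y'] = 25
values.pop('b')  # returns 27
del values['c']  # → {'a': 68, 'x': 78, 'y': 25}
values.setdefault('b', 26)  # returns 26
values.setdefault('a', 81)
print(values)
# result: {'a': 68, 'x': 78, 'y': 25, 'b': 26}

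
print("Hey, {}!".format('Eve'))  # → Hey, Eve!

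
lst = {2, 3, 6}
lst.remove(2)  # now {3, 6}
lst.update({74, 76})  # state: {3, 6, 74, 76}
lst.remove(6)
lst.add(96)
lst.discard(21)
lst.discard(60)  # {3, 74, 76, 96}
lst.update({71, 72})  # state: {3, 71, 72, 74, 76, 96}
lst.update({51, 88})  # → {3, 51, 71, 72, 74, 76, 88, 96}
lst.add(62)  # {3, 51, 62, 71, 72, 74, 76, 88, 96}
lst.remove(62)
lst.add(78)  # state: {3, 51, 71, 72, 74, 76, 78, 88, 96}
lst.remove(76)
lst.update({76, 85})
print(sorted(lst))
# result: [3, 51, 71, 72, 74, 76, 78, 85, 88, 96]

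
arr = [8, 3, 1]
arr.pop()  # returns 1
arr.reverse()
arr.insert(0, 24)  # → [24, 3, 8]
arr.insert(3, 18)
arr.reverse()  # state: [18, 8, 3, 24]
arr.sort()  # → [3, 8, 18, 24]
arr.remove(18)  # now [3, 8, 24]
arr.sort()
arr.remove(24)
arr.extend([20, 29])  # [3, 8, 20, 29]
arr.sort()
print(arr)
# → [3, 8, 20, 29]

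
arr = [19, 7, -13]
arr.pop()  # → -13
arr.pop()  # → 7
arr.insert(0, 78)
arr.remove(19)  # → [78]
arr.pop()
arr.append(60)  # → [60]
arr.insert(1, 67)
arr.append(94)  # [60, 67, 94]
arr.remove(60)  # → [67, 94]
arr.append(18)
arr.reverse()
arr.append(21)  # [18, 94, 67, 21]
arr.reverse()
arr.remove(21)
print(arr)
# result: [67, 94, 18]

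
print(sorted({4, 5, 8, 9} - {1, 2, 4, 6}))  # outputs [5, 8, 9]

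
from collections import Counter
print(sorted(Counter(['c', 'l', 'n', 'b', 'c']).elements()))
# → ['b', 'c', 'c', 'l', 'n']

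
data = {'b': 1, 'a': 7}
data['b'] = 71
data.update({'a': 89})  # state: {'b': 71, 'a': 89}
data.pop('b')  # 71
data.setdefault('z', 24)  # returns 24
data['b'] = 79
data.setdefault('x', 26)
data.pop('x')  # 26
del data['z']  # {'a': 89, 'b': 79}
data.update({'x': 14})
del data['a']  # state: {'b': 79, 'x': 14}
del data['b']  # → {'x': 14}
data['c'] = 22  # {'x': 14, 'c': 22}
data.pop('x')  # 14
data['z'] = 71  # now {'c': 22, 'z': 71}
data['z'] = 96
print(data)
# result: {'c': 22, 'z': 96}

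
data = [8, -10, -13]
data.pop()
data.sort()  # [-10, 8]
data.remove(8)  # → [-10]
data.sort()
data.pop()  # -10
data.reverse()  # []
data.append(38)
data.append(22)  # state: [38, 22]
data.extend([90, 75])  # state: [38, 22, 90, 75]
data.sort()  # [22, 38, 75, 90]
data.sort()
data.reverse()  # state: [90, 75, 38, 22]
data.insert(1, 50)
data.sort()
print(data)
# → [22, 38, 50, 75, 90]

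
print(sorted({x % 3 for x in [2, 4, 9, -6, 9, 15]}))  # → [0, 1, 2]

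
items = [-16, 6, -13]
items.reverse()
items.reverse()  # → [-16, 6, -13]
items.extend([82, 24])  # [-16, 6, -13, 82, 24]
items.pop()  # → 24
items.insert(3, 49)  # [-16, 6, -13, 49, 82]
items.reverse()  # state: [82, 49, -13, 6, -16]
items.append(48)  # [82, 49, -13, 6, -16, 48]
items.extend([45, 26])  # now [82, 49, -13, 6, -16, 48, 45, 26]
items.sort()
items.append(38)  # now [-16, -13, 6, 26, 45, 48, 49, 82, 38]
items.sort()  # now [-16, -13, 6, 26, 38, 45, 48, 49, 82]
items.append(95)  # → [-16, -13, 6, 26, 38, 45, 48, 49, 82, 95]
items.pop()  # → 95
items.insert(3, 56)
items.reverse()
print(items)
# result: [82, 49, 48, 45, 38, 26, 56, 6, -13, -16]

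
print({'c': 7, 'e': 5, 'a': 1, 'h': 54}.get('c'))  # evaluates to 7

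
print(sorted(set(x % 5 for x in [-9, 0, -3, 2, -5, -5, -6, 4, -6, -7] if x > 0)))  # [2, 4]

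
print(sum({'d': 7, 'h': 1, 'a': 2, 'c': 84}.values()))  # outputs 94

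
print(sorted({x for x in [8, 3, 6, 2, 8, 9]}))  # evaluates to [2, 3, 6, 8, 9]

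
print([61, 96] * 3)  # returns [61, 96, 61, 96, 61, 96]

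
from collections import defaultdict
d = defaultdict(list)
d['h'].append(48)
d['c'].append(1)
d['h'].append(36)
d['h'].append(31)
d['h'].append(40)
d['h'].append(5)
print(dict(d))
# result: {'h': [48, 36, 31, 40, 5], 'c': [1]}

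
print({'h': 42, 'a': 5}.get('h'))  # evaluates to 42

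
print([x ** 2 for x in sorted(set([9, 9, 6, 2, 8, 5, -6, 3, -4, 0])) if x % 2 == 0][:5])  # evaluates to [36, 16, 0, 4, 36]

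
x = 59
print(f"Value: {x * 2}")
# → Value: 118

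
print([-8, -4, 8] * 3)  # [-8, -4, 8, -8, -4, 8, -8, -4, 8]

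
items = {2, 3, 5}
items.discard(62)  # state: {2, 3, 5}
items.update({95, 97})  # {2, 3, 5, 95, 97}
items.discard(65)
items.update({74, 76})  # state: {2, 3, 5, 74, 76, 95, 97}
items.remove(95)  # {2, 3, 5, 74, 76, 97}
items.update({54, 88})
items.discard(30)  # {2, 3, 5, 54, 74, 76, 88, 97}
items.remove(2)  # {3, 5, 54, 74, 76, 88, 97}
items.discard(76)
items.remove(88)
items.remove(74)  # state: {3, 5, 54, 97}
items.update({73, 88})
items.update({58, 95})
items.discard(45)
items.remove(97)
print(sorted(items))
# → [3, 5, 54, 58, 73, 88, 95]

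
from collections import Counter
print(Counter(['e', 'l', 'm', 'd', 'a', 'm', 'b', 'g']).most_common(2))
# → [('m', 2), ('e', 1)]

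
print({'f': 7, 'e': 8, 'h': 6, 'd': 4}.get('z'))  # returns None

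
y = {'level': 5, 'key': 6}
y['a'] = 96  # {'level': 5, 'key': 6, 'a': 96}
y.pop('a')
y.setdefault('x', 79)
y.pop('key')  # 6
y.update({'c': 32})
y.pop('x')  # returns 79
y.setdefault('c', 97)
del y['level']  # {'c': 32}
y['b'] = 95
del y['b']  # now {'c': 32}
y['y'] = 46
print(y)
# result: {'c': 32, 'y': 46}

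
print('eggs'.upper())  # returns EGGS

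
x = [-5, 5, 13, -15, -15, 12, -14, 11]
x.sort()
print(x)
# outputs [-15, -15, -14, -5, 5, 11, 12, 13]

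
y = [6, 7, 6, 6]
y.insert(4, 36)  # [6, 7, 6, 6, 36]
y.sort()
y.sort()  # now [6, 6, 6, 7, 36]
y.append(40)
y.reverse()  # [40, 36, 7, 6, 6, 6]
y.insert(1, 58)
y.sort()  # [6, 6, 6, 7, 36, 40, 58]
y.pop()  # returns 58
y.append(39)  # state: [6, 6, 6, 7, 36, 40, 39]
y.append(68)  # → [6, 6, 6, 7, 36, 40, 39, 68]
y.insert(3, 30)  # [6, 6, 6, 30, 7, 36, 40, 39, 68]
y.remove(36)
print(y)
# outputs [6, 6, 6, 30, 7, 40, 39, 68]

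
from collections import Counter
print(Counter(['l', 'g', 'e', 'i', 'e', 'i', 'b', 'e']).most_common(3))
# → [('e', 3), ('i', 2), ('l', 1)]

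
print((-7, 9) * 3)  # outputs (-7, 9, -7, 9, -7, 9)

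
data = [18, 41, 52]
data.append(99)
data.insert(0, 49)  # [49, 18, 41, 52, 99]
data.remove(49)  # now [18, 41, 52, 99]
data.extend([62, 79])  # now [18, 41, 52, 99, 62, 79]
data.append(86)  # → [18, 41, 52, 99, 62, 79, 86]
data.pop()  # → 86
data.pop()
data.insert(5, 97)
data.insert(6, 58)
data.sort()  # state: [18, 41, 52, 58, 62, 97, 99]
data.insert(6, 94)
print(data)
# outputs [18, 41, 52, 58, 62, 97, 94, 99]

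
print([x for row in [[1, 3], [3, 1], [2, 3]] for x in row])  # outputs [1, 3, 3, 1, 2, 3]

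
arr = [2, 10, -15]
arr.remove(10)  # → [2, -15]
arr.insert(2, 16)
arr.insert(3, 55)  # [2, -15, 16, 55]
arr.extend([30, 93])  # [2, -15, 16, 55, 30, 93]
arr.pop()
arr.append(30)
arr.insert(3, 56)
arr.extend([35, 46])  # [2, -15, 16, 56, 55, 30, 30, 35, 46]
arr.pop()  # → 46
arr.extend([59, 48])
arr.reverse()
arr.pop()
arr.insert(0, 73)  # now [73, 48, 59, 35, 30, 30, 55, 56, 16, -15]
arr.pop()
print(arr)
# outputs [73, 48, 59, 35, 30, 30, 55, 56, 16]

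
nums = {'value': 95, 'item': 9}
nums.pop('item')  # 9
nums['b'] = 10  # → {'value': 95, 'b': 10}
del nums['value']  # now {'b': 10}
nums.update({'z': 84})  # {'b': 10, 'z': 84}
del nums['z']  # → {'b': 10}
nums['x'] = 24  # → {'b': 10, 'x': 24}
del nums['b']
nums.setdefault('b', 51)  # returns 51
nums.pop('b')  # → 51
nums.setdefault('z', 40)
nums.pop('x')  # 24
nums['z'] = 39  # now {'z': 39}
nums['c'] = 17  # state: {'z': 39, 'c': 17}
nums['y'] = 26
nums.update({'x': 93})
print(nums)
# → {'z': 39, 'c': 17, 'y': 26, 'x': 93}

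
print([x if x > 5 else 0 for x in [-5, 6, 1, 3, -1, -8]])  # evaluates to [0, 6, 0, 0, 0, 0]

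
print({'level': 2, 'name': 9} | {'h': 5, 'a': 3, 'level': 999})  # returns {'level': 999, 'name': 9, 'h': 5, 'a': 3}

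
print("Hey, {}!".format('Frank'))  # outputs Hey, Frank!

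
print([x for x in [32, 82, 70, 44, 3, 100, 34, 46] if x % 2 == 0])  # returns [32, 82, 70, 44, 100, 34, 46]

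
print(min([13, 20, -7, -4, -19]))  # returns -19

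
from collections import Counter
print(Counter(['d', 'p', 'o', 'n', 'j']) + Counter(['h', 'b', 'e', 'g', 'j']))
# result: Counter({'j': 2, 'd': 1, 'p': 1, 'o': 1, 'n': 1, 'h': 1, 'b': 1, 'e': 1, 'g': 1})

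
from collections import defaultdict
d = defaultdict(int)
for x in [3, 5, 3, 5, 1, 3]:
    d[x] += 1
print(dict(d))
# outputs {3: 3, 5: 2, 1: 1}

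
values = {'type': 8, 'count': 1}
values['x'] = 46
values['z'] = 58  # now {'type': 8, 'count': 1, 'x': 46, 'z': 58}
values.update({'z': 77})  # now {'type': 8, 'count': 1, 'x': 46, 'z': 77}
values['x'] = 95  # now {'type': 8, 'count': 1, 'x': 95, 'z': 77}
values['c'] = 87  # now {'type': 8, 'count': 1, 'x': 95, 'z': 77, 'c': 87}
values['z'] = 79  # {'type': 8, 'count': 1, 'x': 95, 'z': 79, 'c': 87}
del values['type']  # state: {'count': 1, 'x': 95, 'z': 79, 'c': 87}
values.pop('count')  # 1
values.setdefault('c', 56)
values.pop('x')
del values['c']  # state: {'z': 79}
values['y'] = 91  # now {'z': 79, 'y': 91}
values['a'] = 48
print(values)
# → {'z': 79, 'y': 91, 'a': 48}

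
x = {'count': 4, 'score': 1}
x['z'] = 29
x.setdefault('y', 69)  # 69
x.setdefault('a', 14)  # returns 14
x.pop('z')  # 29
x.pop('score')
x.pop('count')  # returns 4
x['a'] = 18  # {'y': 69, 'a': 18}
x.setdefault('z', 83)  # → 83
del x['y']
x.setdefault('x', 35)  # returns 35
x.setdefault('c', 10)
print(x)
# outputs {'a': 18, 'z': 83, 'x': 35, 'c': 10}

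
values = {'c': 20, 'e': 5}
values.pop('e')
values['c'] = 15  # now {'c': 15}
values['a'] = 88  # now {'c': 15, 'a': 88}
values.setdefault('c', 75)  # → 15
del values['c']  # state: {'a': 88}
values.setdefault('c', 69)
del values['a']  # {'c': 69}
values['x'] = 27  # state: {'c': 69, 'x': 27}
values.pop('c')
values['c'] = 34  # {'x': 27, 'c': 34}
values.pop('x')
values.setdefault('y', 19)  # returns 19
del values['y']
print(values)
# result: {'c': 34}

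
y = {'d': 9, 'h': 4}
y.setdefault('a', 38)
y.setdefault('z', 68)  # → 68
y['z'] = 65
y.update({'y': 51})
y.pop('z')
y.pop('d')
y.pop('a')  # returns 38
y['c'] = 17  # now {'h': 4, 'y': 51, 'c': 17}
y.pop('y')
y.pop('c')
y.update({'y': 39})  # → {'h': 4, 'y': 39}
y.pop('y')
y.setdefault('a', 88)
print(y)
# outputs {'h': 4, 'a': 88}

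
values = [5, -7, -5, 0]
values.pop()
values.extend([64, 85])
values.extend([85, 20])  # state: [5, -7, -5, 64, 85, 85, 20]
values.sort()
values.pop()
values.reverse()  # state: [85, 64, 20, 5, -5, -7]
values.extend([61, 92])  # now [85, 64, 20, 5, -5, -7, 61, 92]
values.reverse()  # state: [92, 61, -7, -5, 5, 20, 64, 85]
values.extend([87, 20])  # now [92, 61, -7, -5, 5, 20, 64, 85, 87, 20]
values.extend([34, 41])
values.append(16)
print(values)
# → [92, 61, -7, -5, 5, 20, 64, 85, 87, 20, 34, 41, 16]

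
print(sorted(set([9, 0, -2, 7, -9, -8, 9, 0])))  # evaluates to [-9, -8, -2, 0, 7, 9]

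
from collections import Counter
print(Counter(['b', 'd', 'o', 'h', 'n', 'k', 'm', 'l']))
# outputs Counter({'b': 1, 'd': 1, 'o': 1, 'h': 1, 'n': 1, 'k': 1, 'm': 1, 'l': 1})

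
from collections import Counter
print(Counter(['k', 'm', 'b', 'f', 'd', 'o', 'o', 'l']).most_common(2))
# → [('o', 2), ('k', 1)]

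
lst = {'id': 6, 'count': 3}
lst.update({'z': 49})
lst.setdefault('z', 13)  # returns 49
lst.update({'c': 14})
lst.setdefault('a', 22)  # 22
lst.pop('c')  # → 14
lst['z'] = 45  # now {'id': 6, 'count': 3, 'z': 45, 'a': 22}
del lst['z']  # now {'id': 6, 'count': 3, 'a': 22}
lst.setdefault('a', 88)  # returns 22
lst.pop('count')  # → 3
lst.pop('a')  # 22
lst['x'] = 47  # {'id': 6, 'x': 47}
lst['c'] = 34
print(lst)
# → {'id': 6, 'x': 47, 'c': 34}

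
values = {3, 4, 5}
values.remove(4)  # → {3, 5}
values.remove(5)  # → {3}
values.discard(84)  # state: {3}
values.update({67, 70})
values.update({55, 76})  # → {3, 55, 67, 70, 76}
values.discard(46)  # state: {3, 55, 67, 70, 76}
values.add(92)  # {3, 55, 67, 70, 76, 92}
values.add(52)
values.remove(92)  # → {3, 52, 55, 67, 70, 76}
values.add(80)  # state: {3, 52, 55, 67, 70, 76, 80}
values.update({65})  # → {3, 52, 55, 65, 67, 70, 76, 80}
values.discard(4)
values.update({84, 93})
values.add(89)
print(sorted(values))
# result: [3, 52, 55, 65, 67, 70, 76, 80, 84, 89, 93]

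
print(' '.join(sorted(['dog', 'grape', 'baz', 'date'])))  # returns baz date dog grape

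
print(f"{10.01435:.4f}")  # 10.0144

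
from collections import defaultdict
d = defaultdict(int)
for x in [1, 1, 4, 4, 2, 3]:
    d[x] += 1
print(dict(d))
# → {1: 2, 4: 2, 2: 1, 3: 1}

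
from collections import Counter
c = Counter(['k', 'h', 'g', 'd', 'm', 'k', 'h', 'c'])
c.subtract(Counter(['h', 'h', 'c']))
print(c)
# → Counter({'k': 2, 'g': 1, 'd': 1, 'm': 1, 'h': 0, 'c': 0})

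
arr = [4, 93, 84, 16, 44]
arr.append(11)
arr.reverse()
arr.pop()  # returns 4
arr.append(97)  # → [11, 44, 16, 84, 93, 97]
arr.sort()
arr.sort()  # [11, 16, 44, 84, 93, 97]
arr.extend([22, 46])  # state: [11, 16, 44, 84, 93, 97, 22, 46]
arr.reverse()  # [46, 22, 97, 93, 84, 44, 16, 11]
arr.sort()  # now [11, 16, 22, 44, 46, 84, 93, 97]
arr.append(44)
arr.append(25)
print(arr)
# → [11, 16, 22, 44, 46, 84, 93, 97, 44, 25]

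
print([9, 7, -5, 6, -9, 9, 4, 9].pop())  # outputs 9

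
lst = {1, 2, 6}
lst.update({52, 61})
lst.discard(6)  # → {1, 2, 52, 61}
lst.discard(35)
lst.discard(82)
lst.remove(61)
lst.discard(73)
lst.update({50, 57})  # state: {1, 2, 50, 52, 57}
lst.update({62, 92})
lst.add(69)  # {1, 2, 50, 52, 57, 62, 69, 92}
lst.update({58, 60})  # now {1, 2, 50, 52, 57, 58, 60, 62, 69, 92}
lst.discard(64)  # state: {1, 2, 50, 52, 57, 58, 60, 62, 69, 92}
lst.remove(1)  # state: {2, 50, 52, 57, 58, 60, 62, 69, 92}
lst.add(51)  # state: {2, 50, 51, 52, 57, 58, 60, 62, 69, 92}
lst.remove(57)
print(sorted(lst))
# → [2, 50, 51, 52, 58, 60, 62, 69, 92]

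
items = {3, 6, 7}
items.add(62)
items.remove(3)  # {6, 7, 62}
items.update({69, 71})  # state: {6, 7, 62, 69, 71}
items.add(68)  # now {6, 7, 62, 68, 69, 71}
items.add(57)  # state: {6, 7, 57, 62, 68, 69, 71}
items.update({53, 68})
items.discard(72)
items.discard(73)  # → {6, 7, 53, 57, 62, 68, 69, 71}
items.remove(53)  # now {6, 7, 57, 62, 68, 69, 71}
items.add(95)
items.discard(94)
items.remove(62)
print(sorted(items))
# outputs [6, 7, 57, 68, 69, 71, 95]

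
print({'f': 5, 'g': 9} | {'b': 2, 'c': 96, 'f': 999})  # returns {'f': 999, 'g': 9, 'b': 2, 'c': 96}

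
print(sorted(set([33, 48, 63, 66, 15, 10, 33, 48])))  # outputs [10, 15, 33, 48, 63, 66]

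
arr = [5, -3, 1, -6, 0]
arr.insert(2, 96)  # [5, -3, 96, 1, -6, 0]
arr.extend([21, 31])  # [5, -3, 96, 1, -6, 0, 21, 31]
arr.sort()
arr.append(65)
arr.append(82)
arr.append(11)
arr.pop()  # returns 11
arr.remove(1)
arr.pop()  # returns 82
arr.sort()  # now [-6, -3, 0, 5, 21, 31, 65, 96]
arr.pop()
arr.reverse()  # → [65, 31, 21, 5, 0, -3, -6]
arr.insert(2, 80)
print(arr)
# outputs [65, 31, 80, 21, 5, 0, -3, -6]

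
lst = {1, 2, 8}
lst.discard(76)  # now {1, 2, 8}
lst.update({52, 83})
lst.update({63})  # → {1, 2, 8, 52, 63, 83}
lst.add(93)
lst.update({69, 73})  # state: {1, 2, 8, 52, 63, 69, 73, 83, 93}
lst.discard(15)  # {1, 2, 8, 52, 63, 69, 73, 83, 93}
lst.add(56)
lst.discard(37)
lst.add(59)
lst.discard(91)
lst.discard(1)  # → {2, 8, 52, 56, 59, 63, 69, 73, 83, 93}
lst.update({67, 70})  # {2, 8, 52, 56, 59, 63, 67, 69, 70, 73, 83, 93}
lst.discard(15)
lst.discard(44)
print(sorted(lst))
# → [2, 8, 52, 56, 59, 63, 67, 69, 70, 73, 83, 93]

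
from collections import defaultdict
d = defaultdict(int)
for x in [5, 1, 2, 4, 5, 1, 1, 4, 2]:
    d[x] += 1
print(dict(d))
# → {5: 2, 1: 3, 2: 2, 4: 2}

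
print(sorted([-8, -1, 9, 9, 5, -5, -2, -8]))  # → [-8, -8, -5, -2, -1, 5, 9, 9]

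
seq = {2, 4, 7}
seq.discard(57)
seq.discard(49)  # {2, 4, 7}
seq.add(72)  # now {2, 4, 7, 72}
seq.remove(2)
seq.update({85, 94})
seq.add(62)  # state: {4, 7, 62, 72, 85, 94}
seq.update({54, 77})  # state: {4, 7, 54, 62, 72, 77, 85, 94}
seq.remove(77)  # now {4, 7, 54, 62, 72, 85, 94}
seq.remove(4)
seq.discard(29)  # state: {7, 54, 62, 72, 85, 94}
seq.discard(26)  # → {7, 54, 62, 72, 85, 94}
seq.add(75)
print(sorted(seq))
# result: [7, 54, 62, 72, 75, 85, 94]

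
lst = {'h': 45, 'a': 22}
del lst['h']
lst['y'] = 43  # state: {'a': 22, 'y': 43}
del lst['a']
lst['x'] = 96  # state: {'y': 43, 'x': 96}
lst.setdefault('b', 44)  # 44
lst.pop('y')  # 43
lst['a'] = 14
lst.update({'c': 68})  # {'x': 96, 'b': 44, 'a': 14, 'c': 68}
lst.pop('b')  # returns 44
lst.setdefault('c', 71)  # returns 68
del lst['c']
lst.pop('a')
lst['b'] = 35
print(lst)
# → {'x': 96, 'b': 35}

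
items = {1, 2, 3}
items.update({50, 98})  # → {1, 2, 3, 50, 98}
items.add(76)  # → {1, 2, 3, 50, 76, 98}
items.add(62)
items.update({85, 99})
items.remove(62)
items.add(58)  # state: {1, 2, 3, 50, 58, 76, 85, 98, 99}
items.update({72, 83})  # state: {1, 2, 3, 50, 58, 72, 76, 83, 85, 98, 99}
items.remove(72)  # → {1, 2, 3, 50, 58, 76, 83, 85, 98, 99}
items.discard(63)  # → {1, 2, 3, 50, 58, 76, 83, 85, 98, 99}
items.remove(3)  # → {1, 2, 50, 58, 76, 83, 85, 98, 99}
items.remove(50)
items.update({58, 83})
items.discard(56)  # {1, 2, 58, 76, 83, 85, 98, 99}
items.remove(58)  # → {1, 2, 76, 83, 85, 98, 99}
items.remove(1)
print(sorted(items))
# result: [2, 76, 83, 85, 98, 99]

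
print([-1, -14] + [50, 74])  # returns [-1, -14, 50, 74]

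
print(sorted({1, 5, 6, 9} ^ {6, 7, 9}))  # [1, 5, 7]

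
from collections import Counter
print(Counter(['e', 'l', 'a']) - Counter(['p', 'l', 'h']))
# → Counter({'e': 1, 'a': 1})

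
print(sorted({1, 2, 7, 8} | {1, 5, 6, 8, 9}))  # [1, 2, 5, 6, 7, 8, 9]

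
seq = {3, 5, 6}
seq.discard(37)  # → {3, 5, 6}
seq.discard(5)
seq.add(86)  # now {3, 6, 86}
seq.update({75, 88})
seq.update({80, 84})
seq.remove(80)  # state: {3, 6, 75, 84, 86, 88}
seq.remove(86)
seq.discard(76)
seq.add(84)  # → {3, 6, 75, 84, 88}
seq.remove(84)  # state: {3, 6, 75, 88}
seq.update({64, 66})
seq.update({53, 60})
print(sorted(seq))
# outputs [3, 6, 53, 60, 64, 66, 75, 88]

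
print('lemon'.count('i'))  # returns 0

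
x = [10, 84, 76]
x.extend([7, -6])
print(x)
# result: [10, 84, 76, 7, -6]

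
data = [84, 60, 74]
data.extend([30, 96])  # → [84, 60, 74, 30, 96]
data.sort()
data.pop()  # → 96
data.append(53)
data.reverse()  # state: [53, 84, 74, 60, 30]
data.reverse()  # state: [30, 60, 74, 84, 53]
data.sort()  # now [30, 53, 60, 74, 84]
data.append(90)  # [30, 53, 60, 74, 84, 90]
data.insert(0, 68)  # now [68, 30, 53, 60, 74, 84, 90]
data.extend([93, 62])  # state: [68, 30, 53, 60, 74, 84, 90, 93, 62]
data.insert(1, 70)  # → [68, 70, 30, 53, 60, 74, 84, 90, 93, 62]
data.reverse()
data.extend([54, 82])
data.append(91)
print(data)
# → [62, 93, 90, 84, 74, 60, 53, 30, 70, 68, 54, 82, 91]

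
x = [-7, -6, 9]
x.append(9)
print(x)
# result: [-7, -6, 9, 9]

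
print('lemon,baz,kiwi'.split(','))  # ['lemon', 'baz', 'kiwi']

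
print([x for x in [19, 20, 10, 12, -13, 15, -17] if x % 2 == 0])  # [20, 10, 12]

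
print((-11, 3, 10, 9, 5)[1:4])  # (3, 10, 9)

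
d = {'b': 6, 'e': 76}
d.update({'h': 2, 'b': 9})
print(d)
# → {'b': 9, 'e': 76, 'h': 2}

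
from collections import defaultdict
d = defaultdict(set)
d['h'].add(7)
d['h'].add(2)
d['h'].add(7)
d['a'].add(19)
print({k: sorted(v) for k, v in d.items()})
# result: {'h': [2, 7], 'a': [19]}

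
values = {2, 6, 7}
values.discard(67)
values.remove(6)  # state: {2, 7}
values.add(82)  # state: {2, 7, 82}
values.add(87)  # {2, 7, 82, 87}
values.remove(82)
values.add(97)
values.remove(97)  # {2, 7, 87}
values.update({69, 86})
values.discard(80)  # {2, 7, 69, 86, 87}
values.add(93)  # {2, 7, 69, 86, 87, 93}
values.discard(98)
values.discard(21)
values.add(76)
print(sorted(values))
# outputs [2, 7, 69, 76, 86, 87, 93]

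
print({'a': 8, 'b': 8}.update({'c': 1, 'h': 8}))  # None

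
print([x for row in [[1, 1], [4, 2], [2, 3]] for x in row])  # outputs [1, 1, 4, 2, 2, 3]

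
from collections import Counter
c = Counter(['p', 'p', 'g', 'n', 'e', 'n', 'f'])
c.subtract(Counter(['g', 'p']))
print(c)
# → Counter({'n': 2, 'p': 1, 'e': 1, 'f': 1, 'g': 0})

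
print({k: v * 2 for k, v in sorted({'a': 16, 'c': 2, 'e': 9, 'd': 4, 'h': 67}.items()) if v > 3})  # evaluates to {'a': 32, 'd': 8, 'e': 18, 'h': 134}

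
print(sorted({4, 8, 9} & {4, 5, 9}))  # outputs [4, 9]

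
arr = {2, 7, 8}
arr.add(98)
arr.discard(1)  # {2, 7, 8, 98}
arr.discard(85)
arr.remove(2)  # {7, 8, 98}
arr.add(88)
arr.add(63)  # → {7, 8, 63, 88, 98}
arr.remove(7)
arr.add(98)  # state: {8, 63, 88, 98}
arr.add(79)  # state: {8, 63, 79, 88, 98}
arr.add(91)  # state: {8, 63, 79, 88, 91, 98}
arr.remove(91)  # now {8, 63, 79, 88, 98}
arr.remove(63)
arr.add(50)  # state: {8, 50, 79, 88, 98}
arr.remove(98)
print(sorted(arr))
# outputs [8, 50, 79, 88]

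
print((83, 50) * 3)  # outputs (83, 50, 83, 50, 83, 50)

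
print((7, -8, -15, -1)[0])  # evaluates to 7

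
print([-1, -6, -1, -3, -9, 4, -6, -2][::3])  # [-1, -3, -6]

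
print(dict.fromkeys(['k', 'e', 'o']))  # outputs {'k': None, 'e': None, 'o': None}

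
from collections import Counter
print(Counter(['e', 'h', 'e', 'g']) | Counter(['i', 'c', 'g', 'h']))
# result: Counter({'e': 2, 'h': 1, 'g': 1, 'i': 1, 'c': 1})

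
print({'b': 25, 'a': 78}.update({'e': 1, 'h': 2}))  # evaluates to None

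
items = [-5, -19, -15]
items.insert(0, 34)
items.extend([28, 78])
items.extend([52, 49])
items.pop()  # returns 49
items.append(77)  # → [34, -5, -19, -15, 28, 78, 52, 77]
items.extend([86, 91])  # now [34, -5, -19, -15, 28, 78, 52, 77, 86, 91]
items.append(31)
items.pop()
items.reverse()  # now [91, 86, 77, 52, 78, 28, -15, -19, -5, 34]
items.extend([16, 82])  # [91, 86, 77, 52, 78, 28, -15, -19, -5, 34, 16, 82]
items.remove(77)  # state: [91, 86, 52, 78, 28, -15, -19, -5, 34, 16, 82]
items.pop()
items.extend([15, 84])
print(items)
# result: [91, 86, 52, 78, 28, -15, -19, -5, 34, 16, 15, 84]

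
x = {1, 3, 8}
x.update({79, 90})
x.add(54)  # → {1, 3, 8, 54, 79, 90}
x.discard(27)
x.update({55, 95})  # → {1, 3, 8, 54, 55, 79, 90, 95}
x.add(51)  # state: {1, 3, 8, 51, 54, 55, 79, 90, 95}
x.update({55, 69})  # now {1, 3, 8, 51, 54, 55, 69, 79, 90, 95}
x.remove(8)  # {1, 3, 51, 54, 55, 69, 79, 90, 95}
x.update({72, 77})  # {1, 3, 51, 54, 55, 69, 72, 77, 79, 90, 95}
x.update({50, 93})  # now {1, 3, 50, 51, 54, 55, 69, 72, 77, 79, 90, 93, 95}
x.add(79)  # {1, 3, 50, 51, 54, 55, 69, 72, 77, 79, 90, 93, 95}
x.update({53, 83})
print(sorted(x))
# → [1, 3, 50, 51, 53, 54, 55, 69, 72, 77, 79, 83, 90, 93, 95]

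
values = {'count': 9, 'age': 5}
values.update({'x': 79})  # {'count': 9, 'age': 5, 'x': 79}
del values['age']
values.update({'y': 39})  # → {'count': 9, 'x': 79, 'y': 39}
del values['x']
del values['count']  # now {'y': 39}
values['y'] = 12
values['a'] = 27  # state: {'y': 12, 'a': 27}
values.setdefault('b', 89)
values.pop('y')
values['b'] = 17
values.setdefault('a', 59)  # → 27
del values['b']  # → {'a': 27}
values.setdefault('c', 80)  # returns 80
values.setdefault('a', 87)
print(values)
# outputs {'a': 27, 'c': 80}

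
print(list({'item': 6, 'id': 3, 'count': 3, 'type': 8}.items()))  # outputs [('item', 6), ('id', 3), ('count', 3), ('type', 8)]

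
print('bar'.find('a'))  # 1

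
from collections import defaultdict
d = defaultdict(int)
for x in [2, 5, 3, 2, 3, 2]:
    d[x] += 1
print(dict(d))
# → {2: 3, 5: 1, 3: 2}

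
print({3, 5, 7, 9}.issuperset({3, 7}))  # True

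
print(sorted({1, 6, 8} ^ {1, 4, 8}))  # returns [4, 6]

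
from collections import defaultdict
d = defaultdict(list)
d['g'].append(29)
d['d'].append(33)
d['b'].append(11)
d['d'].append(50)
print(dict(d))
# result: {'g': [29], 'd': [33, 50], 'b': [11]}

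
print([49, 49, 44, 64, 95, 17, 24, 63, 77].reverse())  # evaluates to None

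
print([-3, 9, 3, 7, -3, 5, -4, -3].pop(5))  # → 5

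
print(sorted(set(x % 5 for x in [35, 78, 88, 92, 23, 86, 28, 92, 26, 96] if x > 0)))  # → [0, 1, 2, 3]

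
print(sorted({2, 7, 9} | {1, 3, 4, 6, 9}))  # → [1, 2, 3, 4, 6, 7, 9]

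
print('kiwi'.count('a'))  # 0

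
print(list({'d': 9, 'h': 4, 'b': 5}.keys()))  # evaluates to ['d', 'h', 'b']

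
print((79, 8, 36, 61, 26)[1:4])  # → (8, 36, 61)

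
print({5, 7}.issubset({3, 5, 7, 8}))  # True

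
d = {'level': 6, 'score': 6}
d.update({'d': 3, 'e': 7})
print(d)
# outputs {'level': 6, 'score': 6, 'd': 3, 'e': 7}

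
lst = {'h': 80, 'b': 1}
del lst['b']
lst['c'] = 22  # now {'h': 80, 'c': 22}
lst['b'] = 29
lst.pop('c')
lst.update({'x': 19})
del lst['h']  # {'b': 29, 'x': 19}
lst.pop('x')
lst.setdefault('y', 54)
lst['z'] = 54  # {'b': 29, 'y': 54, 'z': 54}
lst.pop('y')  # 54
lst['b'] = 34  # {'b': 34, 'z': 54}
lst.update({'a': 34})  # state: {'b': 34, 'z': 54, 'a': 34}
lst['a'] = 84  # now {'b': 34, 'z': 54, 'a': 84}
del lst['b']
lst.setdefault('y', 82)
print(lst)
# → {'z': 54, 'a': 84, 'y': 82}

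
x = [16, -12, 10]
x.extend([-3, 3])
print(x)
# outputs [16, -12, 10, -3, 3]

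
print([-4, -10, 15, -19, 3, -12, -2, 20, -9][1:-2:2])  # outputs [-10, -19, -12]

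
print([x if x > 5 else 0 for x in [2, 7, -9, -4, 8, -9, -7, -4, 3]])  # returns [0, 7, 0, 0, 8, 0, 0, 0, 0]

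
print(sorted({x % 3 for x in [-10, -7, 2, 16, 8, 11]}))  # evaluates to [1, 2]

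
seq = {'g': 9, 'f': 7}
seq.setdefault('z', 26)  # 26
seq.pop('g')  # 9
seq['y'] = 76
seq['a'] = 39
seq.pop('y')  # 76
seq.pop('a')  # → 39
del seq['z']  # {'f': 7}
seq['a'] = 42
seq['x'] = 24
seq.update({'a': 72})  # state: {'f': 7, 'a': 72, 'x': 24}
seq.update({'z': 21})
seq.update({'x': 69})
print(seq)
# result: {'f': 7, 'a': 72, 'x': 69, 'z': 21}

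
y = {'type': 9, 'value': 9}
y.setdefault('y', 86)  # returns 86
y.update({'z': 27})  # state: {'type': 9, 'value': 9, 'y': 86, 'z': 27}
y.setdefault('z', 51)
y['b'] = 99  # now {'type': 9, 'value': 9, 'y': 86, 'z': 27, 'b': 99}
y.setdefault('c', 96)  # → 96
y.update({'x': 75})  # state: {'type': 9, 'value': 9, 'y': 86, 'z': 27, 'b': 99, 'c': 96, 'x': 75}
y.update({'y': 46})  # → {'type': 9, 'value': 9, 'y': 46, 'z': 27, 'b': 99, 'c': 96, 'x': 75}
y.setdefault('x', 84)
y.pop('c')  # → 96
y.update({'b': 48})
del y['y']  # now {'type': 9, 'value': 9, 'z': 27, 'b': 48, 'x': 75}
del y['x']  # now {'type': 9, 'value': 9, 'z': 27, 'b': 48}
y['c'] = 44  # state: {'type': 9, 'value': 9, 'z': 27, 'b': 48, 'c': 44}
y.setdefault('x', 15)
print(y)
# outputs {'type': 9, 'value': 9, 'z': 27, 'b': 48, 'c': 44, 'x': 15}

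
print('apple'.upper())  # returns APPLE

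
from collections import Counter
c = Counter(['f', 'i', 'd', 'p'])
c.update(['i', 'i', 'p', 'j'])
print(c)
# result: Counter({'i': 3, 'p': 2, 'f': 1, 'd': 1, 'j': 1})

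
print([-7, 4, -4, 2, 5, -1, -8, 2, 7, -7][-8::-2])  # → [-4, -7]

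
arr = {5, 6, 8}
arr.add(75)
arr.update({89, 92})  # {5, 6, 8, 75, 89, 92}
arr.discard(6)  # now {5, 8, 75, 89, 92}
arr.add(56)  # {5, 8, 56, 75, 89, 92}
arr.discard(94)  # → {5, 8, 56, 75, 89, 92}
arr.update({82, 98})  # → {5, 8, 56, 75, 82, 89, 92, 98}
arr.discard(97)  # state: {5, 8, 56, 75, 82, 89, 92, 98}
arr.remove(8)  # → {5, 56, 75, 82, 89, 92, 98}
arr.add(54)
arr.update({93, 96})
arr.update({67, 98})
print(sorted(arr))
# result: [5, 54, 56, 67, 75, 82, 89, 92, 93, 96, 98]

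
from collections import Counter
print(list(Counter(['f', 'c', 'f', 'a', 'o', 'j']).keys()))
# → ['f', 'c', 'a', 'o', 'j']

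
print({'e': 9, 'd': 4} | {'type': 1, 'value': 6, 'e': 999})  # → {'e': 999, 'd': 4, 'type': 1, 'value': 6}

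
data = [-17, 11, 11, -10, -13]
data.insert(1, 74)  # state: [-17, 74, 11, 11, -10, -13]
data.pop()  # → -13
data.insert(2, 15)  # [-17, 74, 15, 11, 11, -10]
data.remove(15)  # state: [-17, 74, 11, 11, -10]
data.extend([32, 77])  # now [-17, 74, 11, 11, -10, 32, 77]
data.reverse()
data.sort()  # [-17, -10, 11, 11, 32, 74, 77]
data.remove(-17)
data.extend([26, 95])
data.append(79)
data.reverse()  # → [79, 95, 26, 77, 74, 32, 11, 11, -10]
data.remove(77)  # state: [79, 95, 26, 74, 32, 11, 11, -10]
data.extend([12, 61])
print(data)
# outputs [79, 95, 26, 74, 32, 11, 11, -10, 12, 61]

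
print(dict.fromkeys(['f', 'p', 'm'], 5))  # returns {'f': 5, 'p': 5, 'm': 5}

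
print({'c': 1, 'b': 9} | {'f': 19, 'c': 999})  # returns {'c': 999, 'b': 9, 'f': 19}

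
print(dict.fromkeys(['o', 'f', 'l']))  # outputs {'o': None, 'f': None, 'l': None}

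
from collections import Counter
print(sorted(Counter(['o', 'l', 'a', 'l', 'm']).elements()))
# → ['a', 'l', 'l', 'm', 'o']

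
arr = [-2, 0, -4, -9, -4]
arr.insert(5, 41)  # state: [-2, 0, -4, -9, -4, 41]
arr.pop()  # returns 41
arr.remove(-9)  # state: [-2, 0, -4, -4]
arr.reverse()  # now [-4, -4, 0, -2]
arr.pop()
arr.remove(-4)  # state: [-4, 0]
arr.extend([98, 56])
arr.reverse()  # [56, 98, 0, -4]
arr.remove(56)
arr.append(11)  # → [98, 0, -4, 11]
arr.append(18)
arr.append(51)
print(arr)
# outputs [98, 0, -4, 11, 18, 51]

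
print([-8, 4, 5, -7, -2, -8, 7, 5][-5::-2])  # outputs [-7, 4]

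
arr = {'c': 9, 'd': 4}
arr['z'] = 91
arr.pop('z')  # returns 91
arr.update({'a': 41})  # {'c': 9, 'd': 4, 'a': 41}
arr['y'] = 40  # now {'c': 9, 'd': 4, 'a': 41, 'y': 40}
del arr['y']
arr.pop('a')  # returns 41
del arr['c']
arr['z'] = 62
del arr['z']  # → {'d': 4}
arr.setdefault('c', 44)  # 44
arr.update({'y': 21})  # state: {'d': 4, 'c': 44, 'y': 21}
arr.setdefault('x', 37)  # 37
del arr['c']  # {'d': 4, 'y': 21, 'x': 37}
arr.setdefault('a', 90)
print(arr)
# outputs {'d': 4, 'y': 21, 'x': 37, 'a': 90}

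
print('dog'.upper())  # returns DOG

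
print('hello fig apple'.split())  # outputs ['hello', 'fig', 'apple']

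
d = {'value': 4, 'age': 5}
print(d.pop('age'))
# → 5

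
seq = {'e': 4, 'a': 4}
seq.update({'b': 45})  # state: {'e': 4, 'a': 4, 'b': 45}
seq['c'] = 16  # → {'e': 4, 'a': 4, 'b': 45, 'c': 16}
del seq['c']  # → {'e': 4, 'a': 4, 'b': 45}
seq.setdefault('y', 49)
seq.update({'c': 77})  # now {'e': 4, 'a': 4, 'b': 45, 'y': 49, 'c': 77}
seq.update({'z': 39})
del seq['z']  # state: {'e': 4, 'a': 4, 'b': 45, 'y': 49, 'c': 77}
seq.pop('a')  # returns 4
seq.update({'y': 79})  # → {'e': 4, 'b': 45, 'y': 79, 'c': 77}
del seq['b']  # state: {'e': 4, 'y': 79, 'c': 77}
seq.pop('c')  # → 77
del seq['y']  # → {'e': 4}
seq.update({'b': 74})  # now {'e': 4, 'b': 74}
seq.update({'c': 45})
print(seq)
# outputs {'e': 4, 'b': 74, 'c': 45}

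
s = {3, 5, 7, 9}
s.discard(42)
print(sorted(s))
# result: [3, 5, 7, 9]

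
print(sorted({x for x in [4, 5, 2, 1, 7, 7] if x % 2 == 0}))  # [2, 4]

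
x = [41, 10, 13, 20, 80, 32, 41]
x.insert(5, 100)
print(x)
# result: [41, 10, 13, 20, 80, 100, 32, 41]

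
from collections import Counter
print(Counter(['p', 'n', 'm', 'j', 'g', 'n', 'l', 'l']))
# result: Counter({'n': 2, 'l': 2, 'p': 1, 'm': 1, 'j': 1, 'g': 1})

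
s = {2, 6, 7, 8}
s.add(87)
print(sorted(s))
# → [2, 6, 7, 8, 87]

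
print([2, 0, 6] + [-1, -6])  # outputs [2, 0, 6, -1, -6]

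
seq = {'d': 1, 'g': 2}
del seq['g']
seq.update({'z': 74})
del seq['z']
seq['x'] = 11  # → {'d': 1, 'x': 11}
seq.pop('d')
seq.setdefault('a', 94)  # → 94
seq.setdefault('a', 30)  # 94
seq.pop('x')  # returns 11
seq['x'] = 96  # {'a': 94, 'x': 96}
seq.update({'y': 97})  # {'a': 94, 'x': 96, 'y': 97}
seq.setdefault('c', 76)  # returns 76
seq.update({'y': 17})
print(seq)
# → {'a': 94, 'x': 96, 'y': 17, 'c': 76}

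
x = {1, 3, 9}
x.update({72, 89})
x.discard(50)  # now {1, 3, 9, 72, 89}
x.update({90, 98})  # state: {1, 3, 9, 72, 89, 90, 98}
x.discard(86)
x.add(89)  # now {1, 3, 9, 72, 89, 90, 98}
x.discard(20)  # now {1, 3, 9, 72, 89, 90, 98}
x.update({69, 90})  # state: {1, 3, 9, 69, 72, 89, 90, 98}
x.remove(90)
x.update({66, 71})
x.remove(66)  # {1, 3, 9, 69, 71, 72, 89, 98}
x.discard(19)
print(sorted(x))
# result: [1, 3, 9, 69, 71, 72, 89, 98]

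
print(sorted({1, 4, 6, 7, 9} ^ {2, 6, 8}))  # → [1, 2, 4, 7, 8, 9]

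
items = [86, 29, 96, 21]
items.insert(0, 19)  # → [19, 86, 29, 96, 21]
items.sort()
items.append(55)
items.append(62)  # [19, 21, 29, 86, 96, 55, 62]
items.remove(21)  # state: [19, 29, 86, 96, 55, 62]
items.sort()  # [19, 29, 55, 62, 86, 96]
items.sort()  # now [19, 29, 55, 62, 86, 96]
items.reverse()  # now [96, 86, 62, 55, 29, 19]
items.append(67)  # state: [96, 86, 62, 55, 29, 19, 67]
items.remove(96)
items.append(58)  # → [86, 62, 55, 29, 19, 67, 58]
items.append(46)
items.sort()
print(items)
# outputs [19, 29, 46, 55, 58, 62, 67, 86]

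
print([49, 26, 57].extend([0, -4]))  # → None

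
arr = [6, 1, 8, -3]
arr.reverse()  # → [-3, 8, 1, 6]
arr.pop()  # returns 6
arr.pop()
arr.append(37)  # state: [-3, 8, 37]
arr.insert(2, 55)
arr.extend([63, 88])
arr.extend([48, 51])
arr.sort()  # [-3, 8, 37, 48, 51, 55, 63, 88]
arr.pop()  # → 88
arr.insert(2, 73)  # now [-3, 8, 73, 37, 48, 51, 55, 63]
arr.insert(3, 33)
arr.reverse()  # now [63, 55, 51, 48, 37, 33, 73, 8, -3]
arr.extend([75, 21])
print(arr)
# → [63, 55, 51, 48, 37, 33, 73, 8, -3, 75, 21]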